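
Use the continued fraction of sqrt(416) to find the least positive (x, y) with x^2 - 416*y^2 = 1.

First expand sqrt(416) as a continued fraction. With x_i = (sqrt(416) + m_i)/d_i and (m_0, d_0) = (0, 1): a_0 = floor(sqrt(416)) = 20, since 20^2 = 400 <= 416 < 441 = 21^2.
Iterate m_{i+1} = d_i*a_i - m_i, d_{i+1} = (416 - m_{i+1}^2)/d_i, a_{i+1} = floor((a_0 + m_{i+1})/d_{i+1}):
  m_1 = 1*20 - 0 = 20, d_1 = (416 - 20^2)/1 = 16/1 = 16, a_1 = floor((20 + 20)/16) = 2.
  m_2 = 16*2 - 20 = 12, d_2 = (416 - 12^2)/16 = 272/16 = 17, a_2 = floor((20 + 12)/17) = 1.
  m_3 = 17*1 - 12 = 5, d_3 = (416 - 5^2)/17 = 391/17 = 23, a_3 = floor((20 + 5)/23) = 1.
  m_4 = 23*1 - 5 = 18, d_4 = (416 - 18^2)/23 = 92/23 = 4, a_4 = floor((20 + 18)/4) = 9.
  m_5 = 4*9 - 18 = 18, d_5 = (416 - 18^2)/4 = 92/4 = 23, a_5 = floor((20 + 18)/23) = 1.
  m_6 = 23*1 - 18 = 5, d_6 = (416 - 5^2)/23 = 391/23 = 17, a_6 = floor((20 + 5)/17) = 1.
  m_7 = 17*1 - 5 = 12, d_7 = (416 - 12^2)/17 = 272/17 = 16, a_7 = floor((20 + 12)/16) = 2.
  m_8 = 16*2 - 12 = 20, d_8 = (416 - 20^2)/16 = 16/16 = 1, a_8 = floor((20 + 20)/1) = 40.
  m_9 = 1*40 - 20 = 20, d_9 = (416 - 20^2)/1 = 16/1 = 16: (m_9, d_9) = (m_1, d_1) = (20, 16), so from here the quotients repeat a_1, ..., a_8; the period length is 8.
So sqrt(416) = [20; (2, 1, 1, 9, 1, 1, 2, 40)] with period length k = 8.
k is even, so the fundamental solution of x^2 - 416y^2 = 1 is (p_{k-1}, q_{k-1}) = (p_7, q_7); compute convergents through index 7.
Convergents (p_i = a_i*p_{i-1} + p_{i-2}, q_i = a_i*q_{i-1} + q_{i-2} with p_{-2}=0, p_{-1}=1, q_{-2}=1, q_{-1}=0):
  i=0: a_0=20, p_0 = 20*1 + 0 = 20, q_0 = 20*0 + 1 = 1.
  i=1: a_1=2, p_1 = 2*20 + 1 = 41, q_1 = 2*1 + 0 = 2.
  i=2: a_2=1, p_2 = 1*41 + 20 = 61, q_2 = 1*2 + 1 = 3.
  i=3: a_3=1, p_3 = 1*61 + 41 = 102, q_3 = 1*3 + 2 = 5.
  i=4: a_4=9, p_4 = 9*102 + 61 = 979, q_4 = 9*5 + 3 = 48.
  i=5: a_5=1, p_5 = 1*979 + 102 = 1081, q_5 = 1*48 + 5 = 53.
  i=6: a_6=1, p_6 = 1*1081 + 979 = 2060, q_6 = 1*53 + 48 = 101.
  i=7: a_7=2, p_7 = 2*2060 + 1081 = 5201, q_7 = 2*101 + 53 = 255.
Check: 5201^2 - 416*255^2 = 27050401 - 27050400 = 1, so (x, y) = (5201, 255) solves the equation, and by the theorem it is the least positive solution.

(x, y) = (5201, 255)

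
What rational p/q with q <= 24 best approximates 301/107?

45/16

Expand x = 301/107 as a continued fraction with the Euclidean algorithm:
  301 = 2*107 + 87, so a_0 = 2.
  107 = 1*87 + 20, so a_1 = 1.
  87 = 4*20 + 7, so a_2 = 4.
  20 = 2*7 + 6, so a_3 = 2.
  7 = 1*6 + 1, so a_4 = 1.
  6 = 6*1 + 0, so a_5 = 6.
so x = [2; 1, 4, 2, 1, 6].
Convergents (p_i = a_i*p_{i-1} + p_{i-2}, q_i = a_i*q_{i-1} + q_{i-2} with p_{-2}=0, p_{-1}=1, q_{-2}=1, q_{-1}=0), until the denominator exceeds 24:
  i=0: a_0=2, p_0 = 2*1 + 0 = 2, q_0 = 2*0 + 1 = 1.
  i=1: a_1=1, p_1 = 1*2 + 1 = 3, q_1 = 1*1 + 0 = 1.
  i=2: a_2=4, p_2 = 4*3 + 2 = 14, q_2 = 4*1 + 1 = 5.
  i=3: a_3=2, p_3 = 2*14 + 3 = 31, q_3 = 2*5 + 1 = 11.
  i=4: a_4=1, p_4 = 1*31 + 14 = 45, q_4 = 1*11 + 5 = 16.
  i=5: a_5=6, p_5 = 6*45 + 31 = 301, q_5 = 6*16 + 11 = 107.
q_5 = 107 > 24, so the last convergent with denominator <= 24 is p_4/q_4 = 45/16.
The closest fraction with denominator <= 24 is either p_4/q_4 or the intermediate fraction (k*p_4 + p_3)/(k*q_4 + q_3) with the largest k >= 1 whose denominator stays <= 24; these approach x as k grows, and every other convergent or intermediate fraction in range is farther away.
Largest k: floor((24 - q_3)/q_4) = floor((24 - 11)/16) = 0.
Since k = 0, no intermediate fraction beyond p_4/q_4 has denominator <= 24, so the convergent 45/16 is the closest (its error is |301*16 - 45*107|/(107*16) = 1/1712).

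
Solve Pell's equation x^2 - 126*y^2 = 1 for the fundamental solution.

(x, y) = (449, 40)

First expand sqrt(126) as a continued fraction. With x_i = (sqrt(126) + m_i)/d_i and (m_0, d_0) = (0, 1): a_0 = floor(sqrt(126)) = 11, since 11^2 = 121 <= 126 < 144 = 12^2.
Iterate m_{i+1} = d_i*a_i - m_i, d_{i+1} = (126 - m_{i+1}^2)/d_i, a_{i+1} = floor((a_0 + m_{i+1})/d_{i+1}):
  m_1 = 1*11 - 0 = 11, d_1 = (126 - 11^2)/1 = 5/1 = 5, a_1 = floor((11 + 11)/5) = 4.
  m_2 = 5*4 - 11 = 9, d_2 = (126 - 9^2)/5 = 45/5 = 9, a_2 = floor((11 + 9)/9) = 2.
  m_3 = 9*2 - 9 = 9, d_3 = (126 - 9^2)/9 = 45/9 = 5, a_3 = floor((11 + 9)/5) = 4.
  m_4 = 5*4 - 9 = 11, d_4 = (126 - 11^2)/5 = 5/5 = 1, a_4 = floor((11 + 11)/1) = 22.
  m_5 = 1*22 - 11 = 11, d_5 = (126 - 11^2)/1 = 5/1 = 5: (m_5, d_5) = (m_1, d_1) = (11, 5), so from here the quotients repeat a_1, ..., a_4; the period length is 4.
So sqrt(126) = [11; (4, 2, 4, 22)] with period length k = 4.
k is even, so the fundamental solution of x^2 - 126y^2 = 1 is (p_{k-1}, q_{k-1}) = (p_3, q_3); compute convergents through index 3.
Convergents (p_i = a_i*p_{i-1} + p_{i-2}, q_i = a_i*q_{i-1} + q_{i-2} with p_{-2}=0, p_{-1}=1, q_{-2}=1, q_{-1}=0):
  i=0: a_0=11, p_0 = 11*1 + 0 = 11, q_0 = 11*0 + 1 = 1.
  i=1: a_1=4, p_1 = 4*11 + 1 = 45, q_1 = 4*1 + 0 = 4.
  i=2: a_2=2, p_2 = 2*45 + 11 = 101, q_2 = 2*4 + 1 = 9.
  i=3: a_3=4, p_3 = 4*101 + 45 = 449, q_3 = 4*9 + 4 = 40.
Check: 449^2 - 126*40^2 = 201601 - 201600 = 1, so (x, y) = (449, 40) solves the equation, and by the theorem it is the least positive solution.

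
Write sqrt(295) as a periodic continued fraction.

[17; (5, 1, 2, 3, 2, 6, 2, 3, 2, 1, 5, 34)]

Write x_i = (sqrt(295) + m_i)/d_i with (m_0, d_0) = (0, 1). a_0 = floor(sqrt(295)) = 17, since 17^2 = 289 <= 295 < 324 = 18^2.
Iterate m_{i+1} = d_i*a_i - m_i, d_{i+1} = (295 - m_{i+1}^2)/d_i, a_{i+1} = floor((a_0 + m_{i+1})/d_{i+1}):
  m_1 = 1*17 - 0 = 17, d_1 = (295 - 17^2)/1 = 6/1 = 6, a_1 = floor((17 + 17)/6) = 5.
  m_2 = 6*5 - 17 = 13, d_2 = (295 - 13^2)/6 = 126/6 = 21, a_2 = floor((17 + 13)/21) = 1.
  m_3 = 21*1 - 13 = 8, d_3 = (295 - 8^2)/21 = 231/21 = 11, a_3 = floor((17 + 8)/11) = 2.
  m_4 = 11*2 - 8 = 14, d_4 = (295 - 14^2)/11 = 99/11 = 9, a_4 = floor((17 + 14)/9) = 3.
  m_5 = 9*3 - 14 = 13, d_5 = (295 - 13^2)/9 = 126/9 = 14, a_5 = floor((17 + 13)/14) = 2.
  m_6 = 14*2 - 13 = 15, d_6 = (295 - 15^2)/14 = 70/14 = 5, a_6 = floor((17 + 15)/5) = 6.
  m_7 = 5*6 - 15 = 15, d_7 = (295 - 15^2)/5 = 70/5 = 14, a_7 = floor((17 + 15)/14) = 2.
  m_8 = 14*2 - 15 = 13, d_8 = (295 - 13^2)/14 = 126/14 = 9, a_8 = floor((17 + 13)/9) = 3.
  m_9 = 9*3 - 13 = 14, d_9 = (295 - 14^2)/9 = 99/9 = 11, a_9 = floor((17 + 14)/11) = 2.
  m_10 = 11*2 - 14 = 8, d_10 = (295 - 8^2)/11 = 231/11 = 21, a_10 = floor((17 + 8)/21) = 1.
  m_11 = 21*1 - 8 = 13, d_11 = (295 - 13^2)/21 = 126/21 = 6, a_11 = floor((17 + 13)/6) = 5.
  m_12 = 6*5 - 13 = 17, d_12 = (295 - 17^2)/6 = 6/6 = 1, a_12 = floor((17 + 17)/1) = 34.
  m_13 = 1*34 - 17 = 17, d_13 = (295 - 17^2)/1 = 6/1 = 6: (m_13, d_13) = (m_1, d_1) = (17, 6), so from here the quotients repeat a_1, ..., a_12; the period length is 12.
Hence the expansion of sqrt(295) is a_0 = 17 followed by the repeating block 5, 1, 2, 3, 2, 6, 2, 3, 2, 1, 5, 34 (period 12).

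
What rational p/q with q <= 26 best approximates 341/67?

56/11

Expand x = 341/67 as a continued fraction with the Euclidean algorithm:
  341 = 5*67 + 6, so a_0 = 5.
  67 = 11*6 + 1, so a_1 = 11.
  6 = 6*1 + 0, so a_2 = 6.
so x = [5; 11, 6].
Convergents (p_i = a_i*p_{i-1} + p_{i-2}, q_i = a_i*q_{i-1} + q_{i-2} with p_{-2}=0, p_{-1}=1, q_{-2}=1, q_{-1}=0), until the denominator exceeds 26:
  i=0: a_0=5, p_0 = 5*1 + 0 = 5, q_0 = 5*0 + 1 = 1.
  i=1: a_1=11, p_1 = 11*5 + 1 = 56, q_1 = 11*1 + 0 = 11.
  i=2: a_2=6, p_2 = 6*56 + 5 = 341, q_2 = 6*11 + 1 = 67.
q_2 = 67 > 26, so the last convergent with denominator <= 26 is p_1/q_1 = 56/11.
The closest fraction with denominator <= 26 is either p_1/q_1 or the intermediate fraction (k*p_1 + p_0)/(k*q_1 + q_0) with the largest k >= 1 whose denominator stays <= 26; these approach x as k grows, and every other convergent or intermediate fraction in range is farther away.
Largest k: floor((26 - q_0)/q_1) = floor((26 - 1)/11) = 2.
That gives (2*56 + 5)/(2*11 + 1) = 117/23.
Compare the errors: |x - 56/11| = |341*11 - 56*67|/(67*11) = 1/737, and |x - 117/23| = |341*23 - 117*67|/(67*23) = 4/1541.
Cross-multiplying, 1*1541 = 1541 < 2948 = 4*737, so 1/737 is smaller: the convergent 56/11 is closer to x than 117/23.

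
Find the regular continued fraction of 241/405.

Run the Euclidean algorithm on 241 and 405; the successive quotients are the partial quotients a_0, a_1, ... (each step inverts the fractional part left over by the previous one):
  241 = 0*405 + 241, so a_0 = 0.
  405 = 1*241 + 164, so a_1 = 1.
  241 = 1*164 + 77, so a_2 = 1.
  164 = 2*77 + 10, so a_3 = 2.
  77 = 7*10 + 7, so a_4 = 7.
  10 = 1*7 + 3, so a_5 = 1.
  7 = 2*3 + 1, so a_6 = 2.
  3 = 3*1 + 0, so a_7 = 3.
The remainder reaches 0 after 8 divisions, so the expansion has 8 partial quotients, read off in order.

[0; 1, 1, 2, 7, 1, 2, 3]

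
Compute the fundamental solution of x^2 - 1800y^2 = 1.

First expand sqrt(1800) as a continued fraction. With x_i = (sqrt(1800) + m_i)/d_i and (m_0, d_0) = (0, 1): a_0 = floor(sqrt(1800)) = 42, since 42^2 = 1764 <= 1800 < 1849 = 43^2.
Iterate m_{i+1} = d_i*a_i - m_i, d_{i+1} = (1800 - m_{i+1}^2)/d_i, a_{i+1} = floor((a_0 + m_{i+1})/d_{i+1}):
  m_1 = 1*42 - 0 = 42, d_1 = (1800 - 42^2)/1 = 36/1 = 36, a_1 = floor((42 + 42)/36) = 2.
  m_2 = 36*2 - 42 = 30, d_2 = (1800 - 30^2)/36 = 900/36 = 25, a_2 = floor((42 + 30)/25) = 2.
  m_3 = 25*2 - 30 = 20, d_3 = (1800 - 20^2)/25 = 1400/25 = 56, a_3 = floor((42 + 20)/56) = 1.
  m_4 = 56*1 - 20 = 36, d_4 = (1800 - 36^2)/56 = 504/56 = 9, a_4 = floor((42 + 36)/9) = 8.
  m_5 = 9*8 - 36 = 36, d_5 = (1800 - 36^2)/9 = 504/9 = 56, a_5 = floor((42 + 36)/56) = 1.
  m_6 = 56*1 - 36 = 20, d_6 = (1800 - 20^2)/56 = 1400/56 = 25, a_6 = floor((42 + 20)/25) = 2.
  m_7 = 25*2 - 20 = 30, d_7 = (1800 - 30^2)/25 = 900/25 = 36, a_7 = floor((42 + 30)/36) = 2.
  m_8 = 36*2 - 30 = 42, d_8 = (1800 - 42^2)/36 = 36/36 = 1, a_8 = floor((42 + 42)/1) = 84.
  m_9 = 1*84 - 42 = 42, d_9 = (1800 - 42^2)/1 = 36/1 = 36: (m_9, d_9) = (m_1, d_1) = (42, 36), so from here the quotients repeat a_1, ..., a_8; the period length is 8.
So sqrt(1800) = [42; (2, 2, 1, 8, 1, 2, 2, 84)] with period length k = 8.
k is even, so the fundamental solution of x^2 - 1800y^2 = 1 is (p_{k-1}, q_{k-1}) = (p_7, q_7); compute convergents through index 7.
Convergents (p_i = a_i*p_{i-1} + p_{i-2}, q_i = a_i*q_{i-1} + q_{i-2} with p_{-2}=0, p_{-1}=1, q_{-2}=1, q_{-1}=0):
  i=0: a_0=42, p_0 = 42*1 + 0 = 42, q_0 = 42*0 + 1 = 1.
  i=1: a_1=2, p_1 = 2*42 + 1 = 85, q_1 = 2*1 + 0 = 2.
  i=2: a_2=2, p_2 = 2*85 + 42 = 212, q_2 = 2*2 + 1 = 5.
  i=3: a_3=1, p_3 = 1*212 + 85 = 297, q_3 = 1*5 + 2 = 7.
  i=4: a_4=8, p_4 = 8*297 + 212 = 2588, q_4 = 8*7 + 5 = 61.
  i=5: a_5=1, p_5 = 1*2588 + 297 = 2885, q_5 = 1*61 + 7 = 68.
  i=6: a_6=2, p_6 = 2*2885 + 2588 = 8358, q_6 = 2*68 + 61 = 197.
  i=7: a_7=2, p_7 = 2*8358 + 2885 = 19601, q_7 = 2*197 + 68 = 462.
Check: 19601^2 - 1800*462^2 = 384199201 - 384199200 = 1, so (x, y) = (19601, 462) solves the equation, and by the theorem it is the least positive solution.

(x, y) = (19601, 462)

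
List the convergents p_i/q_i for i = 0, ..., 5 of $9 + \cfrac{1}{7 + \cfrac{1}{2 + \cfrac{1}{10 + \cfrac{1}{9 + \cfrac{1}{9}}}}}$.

Using the convergent recurrence p_i = a_i*p_{i-1} + p_{i-2}, q_i = a_i*q_{i-1} + q_{i-2} with p_{-2}=0, p_{-1}=1, q_{-2}=1, q_{-1}=0:
  i=0: a_0=9, p_0 = 9*1 + 0 = 9, q_0 = 9*0 + 1 = 1.
  i=1: a_1=7, p_1 = 7*9 + 1 = 64, q_1 = 7*1 + 0 = 7.
  i=2: a_2=2, p_2 = 2*64 + 9 = 137, q_2 = 2*7 + 1 = 15.
  i=3: a_3=10, p_3 = 10*137 + 64 = 1434, q_3 = 10*15 + 7 = 157.
  i=4: a_4=9, p_4 = 9*1434 + 137 = 13043, q_4 = 9*157 + 15 = 1428.
  i=5: a_5=9, p_5 = 9*13043 + 1434 = 118821, q_5 = 9*1428 + 157 = 13009.

9/1, 64/7, 137/15, 1434/157, 13043/1428, 118821/13009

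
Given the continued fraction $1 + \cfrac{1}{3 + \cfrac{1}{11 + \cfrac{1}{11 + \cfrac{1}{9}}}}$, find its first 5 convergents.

Using the convergent recurrence p_i = a_i*p_{i-1} + p_{i-2}, q_i = a_i*q_{i-1} + q_{i-2} with p_{-2}=0, p_{-1}=1, q_{-2}=1, q_{-1}=0:
  i=0: a_0=1, p_0 = 1*1 + 0 = 1, q_0 = 1*0 + 1 = 1.
  i=1: a_1=3, p_1 = 3*1 + 1 = 4, q_1 = 3*1 + 0 = 3.
  i=2: a_2=11, p_2 = 11*4 + 1 = 45, q_2 = 11*3 + 1 = 34.
  i=3: a_3=11, p_3 = 11*45 + 4 = 499, q_3 = 11*34 + 3 = 377.
  i=4: a_4=9, p_4 = 9*499 + 45 = 4536, q_4 = 9*377 + 34 = 3427.

1/1, 4/3, 45/34, 499/377, 4536/3427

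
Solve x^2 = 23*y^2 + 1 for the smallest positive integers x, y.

(x, y) = (24, 5)

First expand sqrt(23) as a continued fraction. With x_i = (sqrt(23) + m_i)/d_i and (m_0, d_0) = (0, 1): a_0 = floor(sqrt(23)) = 4, since 4^2 = 16 <= 23 < 25 = 5^2.
Iterate m_{i+1} = d_i*a_i - m_i, d_{i+1} = (23 - m_{i+1}^2)/d_i, a_{i+1} = floor((a_0 + m_{i+1})/d_{i+1}):
  m_1 = 1*4 - 0 = 4, d_1 = (23 - 4^2)/1 = 7/1 = 7, a_1 = floor((4 + 4)/7) = 1.
  m_2 = 7*1 - 4 = 3, d_2 = (23 - 3^2)/7 = 14/7 = 2, a_2 = floor((4 + 3)/2) = 3.
  m_3 = 2*3 - 3 = 3, d_3 = (23 - 3^2)/2 = 14/2 = 7, a_3 = floor((4 + 3)/7) = 1.
  m_4 = 7*1 - 3 = 4, d_4 = (23 - 4^2)/7 = 7/7 = 1, a_4 = floor((4 + 4)/1) = 8.
  m_5 = 1*8 - 4 = 4, d_5 = (23 - 4^2)/1 = 7/1 = 7: (m_5, d_5) = (m_1, d_1) = (4, 7), so from here the quotients repeat a_1, ..., a_4; the period length is 4.
So sqrt(23) = [4; (1, 3, 1, 8)] with period length k = 4.
k is even, so the fundamental solution of x^2 - 23y^2 = 1 is (p_{k-1}, q_{k-1}) = (p_3, q_3); compute convergents through index 3.
Convergents (p_i = a_i*p_{i-1} + p_{i-2}, q_i = a_i*q_{i-1} + q_{i-2} with p_{-2}=0, p_{-1}=1, q_{-2}=1, q_{-1}=0):
  i=0: a_0=4, p_0 = 4*1 + 0 = 4, q_0 = 4*0 + 1 = 1.
  i=1: a_1=1, p_1 = 1*4 + 1 = 5, q_1 = 1*1 + 0 = 1.
  i=2: a_2=3, p_2 = 3*5 + 4 = 19, q_2 = 3*1 + 1 = 4.
  i=3: a_3=1, p_3 = 1*19 + 5 = 24, q_3 = 1*4 + 1 = 5.
Check: 24^2 - 23*5^2 = 576 - 575 = 1, so (x, y) = (24, 5) solves the equation, and by the theorem it is the least positive solution.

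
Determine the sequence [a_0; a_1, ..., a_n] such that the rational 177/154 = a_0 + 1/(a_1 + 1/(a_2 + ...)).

[1; 6, 1, 2, 3, 2]

Run the Euclidean algorithm on 177 and 154; the successive quotients are the partial quotients a_0, a_1, ... (each step inverts the fractional part left over by the previous one):
  177 = 1*154 + 23, so a_0 = 1.
  154 = 6*23 + 16, so a_1 = 6.
  23 = 1*16 + 7, so a_2 = 1.
  16 = 2*7 + 2, so a_3 = 2.
  7 = 3*2 + 1, so a_4 = 3.
  2 = 2*1 + 0, so a_5 = 2.
The remainder reaches 0 after 6 divisions, so the expansion has 6 partial quotients, read off in order.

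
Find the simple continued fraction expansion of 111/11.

[10; 11]

Run the Euclidean algorithm on 111 and 11; the successive quotients are the partial quotients a_0, a_1, ... (each step inverts the fractional part left over by the previous one):
  111 = 10*11 + 1, so a_0 = 10.
  11 = 11*1 + 0, so a_1 = 11.
The remainder reaches 0 after 2 divisions, so the expansion has 2 partial quotients, read off in order.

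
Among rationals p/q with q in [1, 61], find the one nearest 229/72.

194/61

Expand x = 229/72 as a continued fraction with the Euclidean algorithm:
  229 = 3*72 + 13, so a_0 = 3.
  72 = 5*13 + 7, so a_1 = 5.
  13 = 1*7 + 6, so a_2 = 1.
  7 = 1*6 + 1, so a_3 = 1.
  6 = 6*1 + 0, so a_4 = 6.
so x = [3; 5, 1, 1, 6].
Convergents (p_i = a_i*p_{i-1} + p_{i-2}, q_i = a_i*q_{i-1} + q_{i-2} with p_{-2}=0, p_{-1}=1, q_{-2}=1, q_{-1}=0), until the denominator exceeds 61:
  i=0: a_0=3, p_0 = 3*1 + 0 = 3, q_0 = 3*0 + 1 = 1.
  i=1: a_1=5, p_1 = 5*3 + 1 = 16, q_1 = 5*1 + 0 = 5.
  i=2: a_2=1, p_2 = 1*16 + 3 = 19, q_2 = 1*5 + 1 = 6.
  i=3: a_3=1, p_3 = 1*19 + 16 = 35, q_3 = 1*6 + 5 = 11.
  i=4: a_4=6, p_4 = 6*35 + 19 = 229, q_4 = 6*11 + 6 = 72.
q_4 = 72 > 61, so the last convergent with denominator <= 61 is p_3/q_3 = 35/11.
The closest fraction with denominator <= 61 is either p_3/q_3 or the intermediate fraction (k*p_3 + p_2)/(k*q_3 + q_2) with the largest k >= 1 whose denominator stays <= 61; these approach x as k grows, and every other convergent or intermediate fraction in range is farther away.
Largest k: floor((61 - q_2)/q_3) = floor((61 - 6)/11) = 5.
That gives (5*35 + 19)/(5*11 + 6) = 194/61.
Compare the errors: |x - 35/11| = |229*11 - 35*72|/(72*11) = 1/792, and |x - 194/61| = |229*61 - 194*72|/(72*61) = 1/4392.
Cross-multiplying, 1*792 = 792 < 4392 = 1*4392, so 1/4392 is smaller: the intermediate fraction 194/61 is closer to x than 35/11.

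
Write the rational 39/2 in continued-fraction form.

Run the Euclidean algorithm on 39 and 2; the successive quotients are the partial quotients a_0, a_1, ... (each step inverts the fractional part left over by the previous one):
  39 = 19*2 + 1, so a_0 = 19.
  2 = 2*1 + 0, so a_1 = 2.
The remainder reaches 0 after 2 divisions, so the expansion has 2 partial quotients, read off in order.

[19; 2]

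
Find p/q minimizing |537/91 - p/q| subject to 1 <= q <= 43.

59/10

Expand x = 537/91 as a continued fraction with the Euclidean algorithm:
  537 = 5*91 + 82, so a_0 = 5.
  91 = 1*82 + 9, so a_1 = 1.
  82 = 9*9 + 1, so a_2 = 9.
  9 = 9*1 + 0, so a_3 = 9.
so x = [5; 1, 9, 9].
Convergents (p_i = a_i*p_{i-1} + p_{i-2}, q_i = a_i*q_{i-1} + q_{i-2} with p_{-2}=0, p_{-1}=1, q_{-2}=1, q_{-1}=0), until the denominator exceeds 43:
  i=0: a_0=5, p_0 = 5*1 + 0 = 5, q_0 = 5*0 + 1 = 1.
  i=1: a_1=1, p_1 = 1*5 + 1 = 6, q_1 = 1*1 + 0 = 1.
  i=2: a_2=9, p_2 = 9*6 + 5 = 59, q_2 = 9*1 + 1 = 10.
  i=3: a_3=9, p_3 = 9*59 + 6 = 537, q_3 = 9*10 + 1 = 91.
q_3 = 91 > 43, so the last convergent with denominator <= 43 is p_2/q_2 = 59/10.
The closest fraction with denominator <= 43 is either p_2/q_2 or the intermediate fraction (k*p_2 + p_1)/(k*q_2 + q_1) with the largest k >= 1 whose denominator stays <= 43; these approach x as k grows, and every other convergent or intermediate fraction in range is farther away.
Largest k: floor((43 - q_1)/q_2) = floor((43 - 1)/10) = 4.
That gives (4*59 + 6)/(4*10 + 1) = 242/41.
Compare the errors: |x - 59/10| = |537*10 - 59*91|/(91*10) = 1/910, and |x - 242/41| = |537*41 - 242*91|/(91*41) = 5/3731.
Cross-multiplying, 1*3731 = 3731 < 4550 = 5*910, so 1/910 is smaller: the convergent 59/10 is closer to x than 242/41.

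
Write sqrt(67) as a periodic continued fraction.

[8; (5, 2, 1, 1, 7, 1, 1, 2, 5, 16)]

Write x_i = (sqrt(67) + m_i)/d_i with (m_0, d_0) = (0, 1). a_0 = floor(sqrt(67)) = 8, since 8^2 = 64 <= 67 < 81 = 9^2.
Iterate m_{i+1} = d_i*a_i - m_i, d_{i+1} = (67 - m_{i+1}^2)/d_i, a_{i+1} = floor((a_0 + m_{i+1})/d_{i+1}):
  m_1 = 1*8 - 0 = 8, d_1 = (67 - 8^2)/1 = 3/1 = 3, a_1 = floor((8 + 8)/3) = 5.
  m_2 = 3*5 - 8 = 7, d_2 = (67 - 7^2)/3 = 18/3 = 6, a_2 = floor((8 + 7)/6) = 2.
  m_3 = 6*2 - 7 = 5, d_3 = (67 - 5^2)/6 = 42/6 = 7, a_3 = floor((8 + 5)/7) = 1.
  m_4 = 7*1 - 5 = 2, d_4 = (67 - 2^2)/7 = 63/7 = 9, a_4 = floor((8 + 2)/9) = 1.
  m_5 = 9*1 - 2 = 7, d_5 = (67 - 7^2)/9 = 18/9 = 2, a_5 = floor((8 + 7)/2) = 7.
  m_6 = 2*7 - 7 = 7, d_6 = (67 - 7^2)/2 = 18/2 = 9, a_6 = floor((8 + 7)/9) = 1.
  m_7 = 9*1 - 7 = 2, d_7 = (67 - 2^2)/9 = 63/9 = 7, a_7 = floor((8 + 2)/7) = 1.
  m_8 = 7*1 - 2 = 5, d_8 = (67 - 5^2)/7 = 42/7 = 6, a_8 = floor((8 + 5)/6) = 2.
  m_9 = 6*2 - 5 = 7, d_9 = (67 - 7^2)/6 = 18/6 = 3, a_9 = floor((8 + 7)/3) = 5.
  m_10 = 3*5 - 7 = 8, d_10 = (67 - 8^2)/3 = 3/3 = 1, a_10 = floor((8 + 8)/1) = 16.
  m_11 = 1*16 - 8 = 8, d_11 = (67 - 8^2)/1 = 3/1 = 3: (m_11, d_11) = (m_1, d_1) = (8, 3), so from here the quotients repeat a_1, ..., a_10; the period length is 10.
Hence the expansion of sqrt(67) is a_0 = 8 followed by the repeating block 5, 2, 1, 1, 7, 1, 1, 2, 5, 16 (period 10).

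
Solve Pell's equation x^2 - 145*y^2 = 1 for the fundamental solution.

First expand sqrt(145) as a continued fraction. With x_i = (sqrt(145) + m_i)/d_i and (m_0, d_0) = (0, 1): a_0 = floor(sqrt(145)) = 12, since 12^2 = 144 <= 145 < 169 = 13^2.
Iterate m_{i+1} = d_i*a_i - m_i, d_{i+1} = (145 - m_{i+1}^2)/d_i, a_{i+1} = floor((a_0 + m_{i+1})/d_{i+1}):
  m_1 = 1*12 - 0 = 12, d_1 = (145 - 12^2)/1 = 1/1 = 1, a_1 = floor((12 + 12)/1) = 24.
  m_2 = 1*24 - 12 = 12, d_2 = (145 - 12^2)/1 = 1/1 = 1: (m_2, d_2) = (m_1, d_1) = (12, 1), so from here the quotient a_1 repeats; the period length is 1.
So sqrt(145) = [12; (24)] with period length k = 1.
k is odd, so (p_{k-1}, q_{k-1}) only solves x^2 - 145y^2 = -1 and the fundamental solution of x^2 - 145y^2 = 1 is (p_{2k-1}, q_{2k-1}) = (p_1, q_1); compute convergents through index 1, running through the period twice.
Convergents (p_i = a_i*p_{i-1} + p_{i-2}, q_i = a_i*q_{i-1} + q_{i-2} with p_{-2}=0, p_{-1}=1, q_{-2}=1, q_{-1}=0):
  i=0: a_0=12, p_0 = 12*1 + 0 = 12, q_0 = 12*0 + 1 = 1.
  i=1: a_1=24, p_1 = 24*12 + 1 = 289, q_1 = 24*1 + 0 = 24.
Indeed p_0^2 - 145*q_0^2 = 144 - 145 = -1, not +1.
Check: 289^2 - 145*24^2 = 83521 - 83520 = 1, so (x, y) = (289, 24) solves the equation, and by the theorem it is the least positive solution.

(x, y) = (289, 24)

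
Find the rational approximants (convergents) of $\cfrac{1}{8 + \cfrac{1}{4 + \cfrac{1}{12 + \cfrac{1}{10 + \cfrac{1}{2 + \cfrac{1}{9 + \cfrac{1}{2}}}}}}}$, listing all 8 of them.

Using the convergent recurrence p_i = a_i*p_{i-1} + p_{i-2}, q_i = a_i*q_{i-1} + q_{i-2} with p_{-2}=0, p_{-1}=1, q_{-2}=1, q_{-1}=0:
  i=0: a_0=0, p_0 = 0*1 + 0 = 0, q_0 = 0*0 + 1 = 1.
  i=1: a_1=8, p_1 = 8*0 + 1 = 1, q_1 = 8*1 + 0 = 8.
  i=2: a_2=4, p_2 = 4*1 + 0 = 4, q_2 = 4*8 + 1 = 33.
  i=3: a_3=12, p_3 = 12*4 + 1 = 49, q_3 = 12*33 + 8 = 404.
  i=4: a_4=10, p_4 = 10*49 + 4 = 494, q_4 = 10*404 + 33 = 4073.
  i=5: a_5=2, p_5 = 2*494 + 49 = 1037, q_5 = 2*4073 + 404 = 8550.
  i=6: a_6=9, p_6 = 9*1037 + 494 = 9827, q_6 = 9*8550 + 4073 = 81023.
  i=7: a_7=2, p_7 = 2*9827 + 1037 = 20691, q_7 = 2*81023 + 8550 = 170596.

0/1, 1/8, 4/33, 49/404, 494/4073, 1037/8550, 9827/81023, 20691/170596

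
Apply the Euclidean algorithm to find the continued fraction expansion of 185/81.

[2; 3, 1, 1, 11]

Run the Euclidean algorithm on 185 and 81; the successive quotients are the partial quotients a_0, a_1, ... (each step inverts the fractional part left over by the previous one):
  185 = 2*81 + 23, so a_0 = 2.
  81 = 3*23 + 12, so a_1 = 3.
  23 = 1*12 + 11, so a_2 = 1.
  12 = 1*11 + 1, so a_3 = 1.
  11 = 11*1 + 0, so a_4 = 11.
The remainder reaches 0 after 5 divisions, so the expansion has 5 partial quotients, read off in order.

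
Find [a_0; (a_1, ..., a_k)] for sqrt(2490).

Write x_i = (sqrt(2490) + m_i)/d_i with (m_0, d_0) = (0, 1). a_0 = floor(sqrt(2490)) = 49, since 49^2 = 2401 <= 2490 < 2500 = 50^2.
Iterate m_{i+1} = d_i*a_i - m_i, d_{i+1} = (2490 - m_{i+1}^2)/d_i, a_{i+1} = floor((a_0 + m_{i+1})/d_{i+1}):
  m_1 = 1*49 - 0 = 49, d_1 = (2490 - 49^2)/1 = 89/1 = 89, a_1 = floor((49 + 49)/89) = 1.
  m_2 = 89*1 - 49 = 40, d_2 = (2490 - 40^2)/89 = 890/89 = 10, a_2 = floor((49 + 40)/10) = 8.
  m_3 = 10*8 - 40 = 40, d_3 = (2490 - 40^2)/10 = 890/10 = 89, a_3 = floor((49 + 40)/89) = 1.
  m_4 = 89*1 - 40 = 49, d_4 = (2490 - 49^2)/89 = 89/89 = 1, a_4 = floor((49 + 49)/1) = 98.
  m_5 = 1*98 - 49 = 49, d_5 = (2490 - 49^2)/1 = 89/1 = 89: (m_5, d_5) = (m_1, d_1) = (49, 89), so from here the quotients repeat a_1, ..., a_4; the period length is 4.
Hence the expansion of sqrt(2490) is a_0 = 49 followed by the repeating block 1, 8, 1, 98 (period 4).

[49; (1, 8, 1, 98)]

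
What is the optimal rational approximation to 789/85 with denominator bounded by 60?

427/46

Expand x = 789/85 as a continued fraction with the Euclidean algorithm:
  789 = 9*85 + 24, so a_0 = 9.
  85 = 3*24 + 13, so a_1 = 3.
  24 = 1*13 + 11, so a_2 = 1.
  13 = 1*11 + 2, so a_3 = 1.
  11 = 5*2 + 1, so a_4 = 5.
  2 = 2*1 + 0, so a_5 = 2.
so x = [9; 3, 1, 1, 5, 2].
Convergents (p_i = a_i*p_{i-1} + p_{i-2}, q_i = a_i*q_{i-1} + q_{i-2} with p_{-2}=0, p_{-1}=1, q_{-2}=1, q_{-1}=0), until the denominator exceeds 60:
  i=0: a_0=9, p_0 = 9*1 + 0 = 9, q_0 = 9*0 + 1 = 1.
  i=1: a_1=3, p_1 = 3*9 + 1 = 28, q_1 = 3*1 + 0 = 3.
  i=2: a_2=1, p_2 = 1*28 + 9 = 37, q_2 = 1*3 + 1 = 4.
  i=3: a_3=1, p_3 = 1*37 + 28 = 65, q_3 = 1*4 + 3 = 7.
  i=4: a_4=5, p_4 = 5*65 + 37 = 362, q_4 = 5*7 + 4 = 39.
  i=5: a_5=2, p_5 = 2*362 + 65 = 789, q_5 = 2*39 + 7 = 85.
q_5 = 85 > 60, so the last convergent with denominator <= 60 is p_4/q_4 = 362/39.
The closest fraction with denominator <= 60 is either p_4/q_4 or the intermediate fraction (k*p_4 + p_3)/(k*q_4 + q_3) with the largest k >= 1 whose denominator stays <= 60; these approach x as k grows, and every other convergent or intermediate fraction in range is farther away.
Largest k: floor((60 - q_3)/q_4) = floor((60 - 7)/39) = 1.
That gives (1*362 + 65)/(1*39 + 7) = 427/46.
Compare the errors: |x - 362/39| = |789*39 - 362*85|/(85*39) = 1/3315, and |x - 427/46| = |789*46 - 427*85|/(85*46) = 1/3910.
Cross-multiplying, 1*3315 = 3315 < 3910 = 1*3910, so 1/3910 is smaller: the intermediate fraction 427/46 is closer to x than 362/39.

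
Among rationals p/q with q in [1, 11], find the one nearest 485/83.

Expand x = 485/83 as a continued fraction with the Euclidean algorithm:
  485 = 5*83 + 70, so a_0 = 5.
  83 = 1*70 + 13, so a_1 = 1.
  70 = 5*13 + 5, so a_2 = 5.
  13 = 2*5 + 3, so a_3 = 2.
  5 = 1*3 + 2, so a_4 = 1.
  3 = 1*2 + 1, so a_5 = 1.
  2 = 2*1 + 0, so a_6 = 2.
so x = [5; 1, 5, 2, 1, 1, 2].
Convergents (p_i = a_i*p_{i-1} + p_{i-2}, q_i = a_i*q_{i-1} + q_{i-2} with p_{-2}=0, p_{-1}=1, q_{-2}=1, q_{-1}=0), until the denominator exceeds 11:
  i=0: a_0=5, p_0 = 5*1 + 0 = 5, q_0 = 5*0 + 1 = 1.
  i=1: a_1=1, p_1 = 1*5 + 1 = 6, q_1 = 1*1 + 0 = 1.
  i=2: a_2=5, p_2 = 5*6 + 5 = 35, q_2 = 5*1 + 1 = 6.
  i=3: a_3=2, p_3 = 2*35 + 6 = 76, q_3 = 2*6 + 1 = 13.
q_3 = 13 > 11, so the last convergent with denominator <= 11 is p_2/q_2 = 35/6.
The closest fraction with denominator <= 11 is either p_2/q_2 or the intermediate fraction (k*p_2 + p_1)/(k*q_2 + q_1) with the largest k >= 1 whose denominator stays <= 11; these approach x as k grows, and every other convergent or intermediate fraction in range is farther away.
Largest k: floor((11 - q_1)/q_2) = floor((11 - 1)/6) = 1.
That gives (1*35 + 6)/(1*6 + 1) = 41/7.
Compare the errors: |x - 35/6| = |485*6 - 35*83|/(83*6) = 5/498, and |x - 41/7| = |485*7 - 41*83|/(83*7) = 8/581.
Cross-multiplying, 5*581 = 2905 < 3984 = 8*498, so 5/498 is smaller: the convergent 35/6 is closer to x than 41/7.

35/6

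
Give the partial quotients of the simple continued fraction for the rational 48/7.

Run the Euclidean algorithm on 48 and 7; the successive quotients are the partial quotients a_0, a_1, ... (each step inverts the fractional part left over by the previous one):
  48 = 6*7 + 6, so a_0 = 6.
  7 = 1*6 + 1, so a_1 = 1.
  6 = 6*1 + 0, so a_2 = 6.
The remainder reaches 0 after 3 divisions, so the expansion has 3 partial quotients, read off in order.

[6; 1, 6]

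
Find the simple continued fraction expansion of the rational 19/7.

[2; 1, 2, 2]

Run the Euclidean algorithm on 19 and 7; the successive quotients are the partial quotients a_0, a_1, ... (each step inverts the fractional part left over by the previous one):
  19 = 2*7 + 5, so a_0 = 2.
  7 = 1*5 + 2, so a_1 = 1.
  5 = 2*2 + 1, so a_2 = 2.
  2 = 2*1 + 0, so a_3 = 2.
The remainder reaches 0 after 4 divisions, so the expansion has 4 partial quotients, read off in order.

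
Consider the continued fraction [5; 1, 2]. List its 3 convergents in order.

5/1, 6/1, 17/3

Using the convergent recurrence p_i = a_i*p_{i-1} + p_{i-2}, q_i = a_i*q_{i-1} + q_{i-2} with p_{-2}=0, p_{-1}=1, q_{-2}=1, q_{-1}=0:
  i=0: a_0=5, p_0 = 5*1 + 0 = 5, q_0 = 5*0 + 1 = 1.
  i=1: a_1=1, p_1 = 1*5 + 1 = 6, q_1 = 1*1 + 0 = 1.
  i=2: a_2=2, p_2 = 2*6 + 5 = 17, q_2 = 2*1 + 1 = 3.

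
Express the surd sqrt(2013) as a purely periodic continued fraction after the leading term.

[44; (1, 6, 2, 21, 1, 28, 1, 21, 2, 6, 1, 88)]

Write x_i = (sqrt(2013) + m_i)/d_i with (m_0, d_0) = (0, 1). a_0 = floor(sqrt(2013)) = 44, since 44^2 = 1936 <= 2013 < 2025 = 45^2.
Iterate m_{i+1} = d_i*a_i - m_i, d_{i+1} = (2013 - m_{i+1}^2)/d_i, a_{i+1} = floor((a_0 + m_{i+1})/d_{i+1}):
  m_1 = 1*44 - 0 = 44, d_1 = (2013 - 44^2)/1 = 77/1 = 77, a_1 = floor((44 + 44)/77) = 1.
  m_2 = 77*1 - 44 = 33, d_2 = (2013 - 33^2)/77 = 924/77 = 12, a_2 = floor((44 + 33)/12) = 6.
  m_3 = 12*6 - 33 = 39, d_3 = (2013 - 39^2)/12 = 492/12 = 41, a_3 = floor((44 + 39)/41) = 2.
  m_4 = 41*2 - 39 = 43, d_4 = (2013 - 43^2)/41 = 164/41 = 4, a_4 = floor((44 + 43)/4) = 21.
  m_5 = 4*21 - 43 = 41, d_5 = (2013 - 41^2)/4 = 332/4 = 83, a_5 = floor((44 + 41)/83) = 1.
  m_6 = 83*1 - 41 = 42, d_6 = (2013 - 42^2)/83 = 249/83 = 3, a_6 = floor((44 + 42)/3) = 28.
  m_7 = 3*28 - 42 = 42, d_7 = (2013 - 42^2)/3 = 249/3 = 83, a_7 = floor((44 + 42)/83) = 1.
  m_8 = 83*1 - 42 = 41, d_8 = (2013 - 41^2)/83 = 332/83 = 4, a_8 = floor((44 + 41)/4) = 21.
  m_9 = 4*21 - 41 = 43, d_9 = (2013 - 43^2)/4 = 164/4 = 41, a_9 = floor((44 + 43)/41) = 2.
  m_10 = 41*2 - 43 = 39, d_10 = (2013 - 39^2)/41 = 492/41 = 12, a_10 = floor((44 + 39)/12) = 6.
  m_11 = 12*6 - 39 = 33, d_11 = (2013 - 33^2)/12 = 924/12 = 77, a_11 = floor((44 + 33)/77) = 1.
  m_12 = 77*1 - 33 = 44, d_12 = (2013 - 44^2)/77 = 77/77 = 1, a_12 = floor((44 + 44)/1) = 88.
  m_13 = 1*88 - 44 = 44, d_13 = (2013 - 44^2)/1 = 77/1 = 77: (m_13, d_13) = (m_1, d_1) = (44, 77), so from here the quotients repeat a_1, ..., a_12; the period length is 12.
Hence the expansion of sqrt(2013) is a_0 = 44 followed by the repeating block 1, 6, 2, 21, 1, 28, 1, 21, 2, 6, 1, 88 (period 12).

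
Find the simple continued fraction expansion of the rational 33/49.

Run the Euclidean algorithm on 33 and 49; the successive quotients are the partial quotients a_0, a_1, ... (each step inverts the fractional part left over by the previous one):
  33 = 0*49 + 33, so a_0 = 0.
  49 = 1*33 + 16, so a_1 = 1.
  33 = 2*16 + 1, so a_2 = 2.
  16 = 16*1 + 0, so a_3 = 16.
The remainder reaches 0 after 4 divisions, so the expansion has 4 partial quotients, read off in order.

[0; 1, 2, 16]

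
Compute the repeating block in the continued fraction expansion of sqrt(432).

Write x_i = (sqrt(432) + m_i)/d_i with (m_0, d_0) = (0, 1). a_0 = floor(sqrt(432)) = 20, since 20^2 = 400 <= 432 < 441 = 21^2.
Iterate m_{i+1} = d_i*a_i - m_i, d_{i+1} = (432 - m_{i+1}^2)/d_i, a_{i+1} = floor((a_0 + m_{i+1})/d_{i+1}):
  m_1 = 1*20 - 0 = 20, d_1 = (432 - 20^2)/1 = 32/1 = 32, a_1 = floor((20 + 20)/32) = 1.
  m_2 = 32*1 - 20 = 12, d_2 = (432 - 12^2)/32 = 288/32 = 9, a_2 = floor((20 + 12)/9) = 3.
  m_3 = 9*3 - 12 = 15, d_3 = (432 - 15^2)/9 = 207/9 = 23, a_3 = floor((20 + 15)/23) = 1.
  m_4 = 23*1 - 15 = 8, d_4 = (432 - 8^2)/23 = 368/23 = 16, a_4 = floor((20 + 8)/16) = 1.
  m_5 = 16*1 - 8 = 8, d_5 = (432 - 8^2)/16 = 368/16 = 23, a_5 = floor((20 + 8)/23) = 1.
  m_6 = 23*1 - 8 = 15, d_6 = (432 - 15^2)/23 = 207/23 = 9, a_6 = floor((20 + 15)/9) = 3.
  m_7 = 9*3 - 15 = 12, d_7 = (432 - 12^2)/9 = 288/9 = 32, a_7 = floor((20 + 12)/32) = 1.
  m_8 = 32*1 - 12 = 20, d_8 = (432 - 20^2)/32 = 32/32 = 1, a_8 = floor((20 + 20)/1) = 40.
  m_9 = 1*40 - 20 = 20, d_9 = (432 - 20^2)/1 = 32/1 = 32: (m_9, d_9) = (m_1, d_1) = (20, 32), so from here the quotients repeat a_1, ..., a_8; the period length is 8.
Hence the expansion of sqrt(432) is a_0 = 20 followed by the repeating block 1, 3, 1, 1, 1, 3, 1, 40 (period 8).

[20; (1, 3, 1, 1, 1, 3, 1, 40)]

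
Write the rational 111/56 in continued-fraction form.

Run the Euclidean algorithm on 111 and 56; the successive quotients are the partial quotients a_0, a_1, ... (each step inverts the fractional part left over by the previous one):
  111 = 1*56 + 55, so a_0 = 1.
  56 = 1*55 + 1, so a_1 = 1.
  55 = 55*1 + 0, so a_2 = 55.
The remainder reaches 0 after 3 divisions, so the expansion has 3 partial quotients, read off in order.

[1; 1, 55]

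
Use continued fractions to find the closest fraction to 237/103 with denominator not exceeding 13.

Expand x = 237/103 as a continued fraction with the Euclidean algorithm:
  237 = 2*103 + 31, so a_0 = 2.
  103 = 3*31 + 10, so a_1 = 3.
  31 = 3*10 + 1, so a_2 = 3.
  10 = 10*1 + 0, so a_3 = 10.
so x = [2; 3, 3, 10].
Convergents (p_i = a_i*p_{i-1} + p_{i-2}, q_i = a_i*q_{i-1} + q_{i-2} with p_{-2}=0, p_{-1}=1, q_{-2}=1, q_{-1}=0), until the denominator exceeds 13:
  i=0: a_0=2, p_0 = 2*1 + 0 = 2, q_0 = 2*0 + 1 = 1.
  i=1: a_1=3, p_1 = 3*2 + 1 = 7, q_1 = 3*1 + 0 = 3.
  i=2: a_2=3, p_2 = 3*7 + 2 = 23, q_2 = 3*3 + 1 = 10.
  i=3: a_3=10, p_3 = 10*23 + 7 = 237, q_3 = 10*10 + 3 = 103.
q_3 = 103 > 13, so the last convergent with denominator <= 13 is p_2/q_2 = 23/10.
The closest fraction with denominator <= 13 is either p_2/q_2 or the intermediate fraction (k*p_2 + p_1)/(k*q_2 + q_1) with the largest k >= 1 whose denominator stays <= 13; these approach x as k grows, and every other convergent or intermediate fraction in range is farther away.
Largest k: floor((13 - q_1)/q_2) = floor((13 - 3)/10) = 1.
That gives (1*23 + 7)/(1*10 + 3) = 30/13.
Compare the errors: |x - 23/10| = |237*10 - 23*103|/(103*10) = 1/1030, and |x - 30/13| = |237*13 - 30*103|/(103*13) = 9/1339.
Cross-multiplying, 1*1339 = 1339 < 9270 = 9*1030, so 1/1030 is smaller: the convergent 23/10 is closer to x than 30/13.

23/10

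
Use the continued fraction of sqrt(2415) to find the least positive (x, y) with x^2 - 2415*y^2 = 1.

(x, y) = (344, 7)

First expand sqrt(2415) as a continued fraction. With x_i = (sqrt(2415) + m_i)/d_i and (m_0, d_0) = (0, 1): a_0 = floor(sqrt(2415)) = 49, since 49^2 = 2401 <= 2415 < 2500 = 50^2.
Iterate m_{i+1} = d_i*a_i - m_i, d_{i+1} = (2415 - m_{i+1}^2)/d_i, a_{i+1} = floor((a_0 + m_{i+1})/d_{i+1}):
  m_1 = 1*49 - 0 = 49, d_1 = (2415 - 49^2)/1 = 14/1 = 14, a_1 = floor((49 + 49)/14) = 7.
  m_2 = 14*7 - 49 = 49, d_2 = (2415 - 49^2)/14 = 14/14 = 1, a_2 = floor((49 + 49)/1) = 98.
  m_3 = 1*98 - 49 = 49, d_3 = (2415 - 49^2)/1 = 14/1 = 14: (m_3, d_3) = (m_1, d_1) = (49, 14), so from here the quotients repeat a_1, a_2; the period length is 2.
So sqrt(2415) = [49; (7, 98)] with period length k = 2.
k is even, so the fundamental solution of x^2 - 2415y^2 = 1 is (p_{k-1}, q_{k-1}) = (p_1, q_1); compute convergents through index 1.
Convergents (p_i = a_i*p_{i-1} + p_{i-2}, q_i = a_i*q_{i-1} + q_{i-2} with p_{-2}=0, p_{-1}=1, q_{-2}=1, q_{-1}=0):
  i=0: a_0=49, p_0 = 49*1 + 0 = 49, q_0 = 49*0 + 1 = 1.
  i=1: a_1=7, p_1 = 7*49 + 1 = 344, q_1 = 7*1 + 0 = 7.
Check: 344^2 - 2415*7^2 = 118336 - 118335 = 1, so (x, y) = (344, 7) solves the equation, and by the theorem it is the least positive solution.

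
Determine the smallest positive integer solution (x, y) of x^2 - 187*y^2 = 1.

(x, y) = (1682, 123)

First expand sqrt(187) as a continued fraction. With x_i = (sqrt(187) + m_i)/d_i and (m_0, d_0) = (0, 1): a_0 = floor(sqrt(187)) = 13, since 13^2 = 169 <= 187 < 196 = 14^2.
Iterate m_{i+1} = d_i*a_i - m_i, d_{i+1} = (187 - m_{i+1}^2)/d_i, a_{i+1} = floor((a_0 + m_{i+1})/d_{i+1}):
  m_1 = 1*13 - 0 = 13, d_1 = (187 - 13^2)/1 = 18/1 = 18, a_1 = floor((13 + 13)/18) = 1.
  m_2 = 18*1 - 13 = 5, d_2 = (187 - 5^2)/18 = 162/18 = 9, a_2 = floor((13 + 5)/9) = 2.
  m_3 = 9*2 - 5 = 13, d_3 = (187 - 13^2)/9 = 18/9 = 2, a_3 = floor((13 + 13)/2) = 13.
  m_4 = 2*13 - 13 = 13, d_4 = (187 - 13^2)/2 = 18/2 = 9, a_4 = floor((13 + 13)/9) = 2.
  m_5 = 9*2 - 13 = 5, d_5 = (187 - 5^2)/9 = 162/9 = 18, a_5 = floor((13 + 5)/18) = 1.
  m_6 = 18*1 - 5 = 13, d_6 = (187 - 13^2)/18 = 18/18 = 1, a_6 = floor((13 + 13)/1) = 26.
  m_7 = 1*26 - 13 = 13, d_7 = (187 - 13^2)/1 = 18/1 = 18: (m_7, d_7) = (m_1, d_1) = (13, 18), so from here the quotients repeat a_1, ..., a_6; the period length is 6.
So sqrt(187) = [13; (1, 2, 13, 2, 1, 26)] with period length k = 6.
k is even, so the fundamental solution of x^2 - 187y^2 = 1 is (p_{k-1}, q_{k-1}) = (p_5, q_5); compute convergents through index 5.
Convergents (p_i = a_i*p_{i-1} + p_{i-2}, q_i = a_i*q_{i-1} + q_{i-2} with p_{-2}=0, p_{-1}=1, q_{-2}=1, q_{-1}=0):
  i=0: a_0=13, p_0 = 13*1 + 0 = 13, q_0 = 13*0 + 1 = 1.
  i=1: a_1=1, p_1 = 1*13 + 1 = 14, q_1 = 1*1 + 0 = 1.
  i=2: a_2=2, p_2 = 2*14 + 13 = 41, q_2 = 2*1 + 1 = 3.
  i=3: a_3=13, p_3 = 13*41 + 14 = 547, q_3 = 13*3 + 1 = 40.
  i=4: a_4=2, p_4 = 2*547 + 41 = 1135, q_4 = 2*40 + 3 = 83.
  i=5: a_5=1, p_5 = 1*1135 + 547 = 1682, q_5 = 1*83 + 40 = 123.
Check: 1682^2 - 187*123^2 = 2829124 - 2829123 = 1, so (x, y) = (1682, 123) solves the equation, and by the theorem it is the least positive solution.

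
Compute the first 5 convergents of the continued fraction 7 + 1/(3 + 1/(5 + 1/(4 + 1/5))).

Using the convergent recurrence p_i = a_i*p_{i-1} + p_{i-2}, q_i = a_i*q_{i-1} + q_{i-2} with p_{-2}=0, p_{-1}=1, q_{-2}=1, q_{-1}=0:
  i=0: a_0=7, p_0 = 7*1 + 0 = 7, q_0 = 7*0 + 1 = 1.
  i=1: a_1=3, p_1 = 3*7 + 1 = 22, q_1 = 3*1 + 0 = 3.
  i=2: a_2=5, p_2 = 5*22 + 7 = 117, q_2 = 5*3 + 1 = 16.
  i=3: a_3=4, p_3 = 4*117 + 22 = 490, q_3 = 4*16 + 3 = 67.
  i=4: a_4=5, p_4 = 5*490 + 117 = 2567, q_4 = 5*67 + 16 = 351.

7/1, 22/3, 117/16, 490/67, 2567/351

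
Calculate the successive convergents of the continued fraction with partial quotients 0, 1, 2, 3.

Using the convergent recurrence p_i = a_i*p_{i-1} + p_{i-2}, q_i = a_i*q_{i-1} + q_{i-2} with p_{-2}=0, p_{-1}=1, q_{-2}=1, q_{-1}=0:
  i=0: a_0=0, p_0 = 0*1 + 0 = 0, q_0 = 0*0 + 1 = 1.
  i=1: a_1=1, p_1 = 1*0 + 1 = 1, q_1 = 1*1 + 0 = 1.
  i=2: a_2=2, p_2 = 2*1 + 0 = 2, q_2 = 2*1 + 1 = 3.
  i=3: a_3=3, p_3 = 3*2 + 1 = 7, q_3 = 3*3 + 1 = 10.

0/1, 1/1, 2/3, 7/10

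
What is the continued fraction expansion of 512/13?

[39; 2, 1, 1, 2]

Run the Euclidean algorithm on 512 and 13; the successive quotients are the partial quotients a_0, a_1, ... (each step inverts the fractional part left over by the previous one):
  512 = 39*13 + 5, so a_0 = 39.
  13 = 2*5 + 3, so a_1 = 2.
  5 = 1*3 + 2, so a_2 = 1.
  3 = 1*2 + 1, so a_3 = 1.
  2 = 2*1 + 0, so a_4 = 2.
The remainder reaches 0 after 5 divisions, so the expansion has 5 partial quotients, read off in order.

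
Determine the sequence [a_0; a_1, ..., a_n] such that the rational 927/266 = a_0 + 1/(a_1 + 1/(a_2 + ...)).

Run the Euclidean algorithm on 927 and 266; the successive quotients are the partial quotients a_0, a_1, ... (each step inverts the fractional part left over by the previous one):
  927 = 3*266 + 129, so a_0 = 3.
  266 = 2*129 + 8, so a_1 = 2.
  129 = 16*8 + 1, so a_2 = 16.
  8 = 8*1 + 0, so a_3 = 8.
The remainder reaches 0 after 4 divisions, so the expansion has 4 partial quotients, read off in order.

[3; 2, 16, 8]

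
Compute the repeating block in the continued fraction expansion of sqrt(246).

Write x_i = (sqrt(246) + m_i)/d_i with (m_0, d_0) = (0, 1). a_0 = floor(sqrt(246)) = 15, since 15^2 = 225 <= 246 < 256 = 16^2.
Iterate m_{i+1} = d_i*a_i - m_i, d_{i+1} = (246 - m_{i+1}^2)/d_i, a_{i+1} = floor((a_0 + m_{i+1})/d_{i+1}):
  m_1 = 1*15 - 0 = 15, d_1 = (246 - 15^2)/1 = 21/1 = 21, a_1 = floor((15 + 15)/21) = 1.
  m_2 = 21*1 - 15 = 6, d_2 = (246 - 6^2)/21 = 210/21 = 10, a_2 = floor((15 + 6)/10) = 2.
  m_3 = 10*2 - 6 = 14, d_3 = (246 - 14^2)/10 = 50/10 = 5, a_3 = floor((15 + 14)/5) = 5.
  m_4 = 5*5 - 14 = 11, d_4 = (246 - 11^2)/5 = 125/5 = 25, a_4 = floor((15 + 11)/25) = 1.
  m_5 = 25*1 - 11 = 14, d_5 = (246 - 14^2)/25 = 50/25 = 2, a_5 = floor((15 + 14)/2) = 14.
  m_6 = 2*14 - 14 = 14, d_6 = (246 - 14^2)/2 = 50/2 = 25, a_6 = floor((15 + 14)/25) = 1.
  m_7 = 25*1 - 14 = 11, d_7 = (246 - 11^2)/25 = 125/25 = 5, a_7 = floor((15 + 11)/5) = 5.
  m_8 = 5*5 - 11 = 14, d_8 = (246 - 14^2)/5 = 50/5 = 10, a_8 = floor((15 + 14)/10) = 2.
  m_9 = 10*2 - 14 = 6, d_9 = (246 - 6^2)/10 = 210/10 = 21, a_9 = floor((15 + 6)/21) = 1.
  m_10 = 21*1 - 6 = 15, d_10 = (246 - 15^2)/21 = 21/21 = 1, a_10 = floor((15 + 15)/1) = 30.
  m_11 = 1*30 - 15 = 15, d_11 = (246 - 15^2)/1 = 21/1 = 21: (m_11, d_11) = (m_1, d_1) = (15, 21), so from here the quotients repeat a_1, ..., a_10; the period length is 10.
Hence the expansion of sqrt(246) is a_0 = 15 followed by the repeating block 1, 2, 5, 1, 14, 1, 5, 2, 1, 30 (period 10).

[15; (1, 2, 5, 1, 14, 1, 5, 2, 1, 30)]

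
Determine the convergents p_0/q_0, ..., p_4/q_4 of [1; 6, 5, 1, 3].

Using the convergent recurrence p_i = a_i*p_{i-1} + p_{i-2}, q_i = a_i*q_{i-1} + q_{i-2} with p_{-2}=0, p_{-1}=1, q_{-2}=1, q_{-1}=0:
  i=0: a_0=1, p_0 = 1*1 + 0 = 1, q_0 = 1*0 + 1 = 1.
  i=1: a_1=6, p_1 = 6*1 + 1 = 7, q_1 = 6*1 + 0 = 6.
  i=2: a_2=5, p_2 = 5*7 + 1 = 36, q_2 = 5*6 + 1 = 31.
  i=3: a_3=1, p_3 = 1*36 + 7 = 43, q_3 = 1*31 + 6 = 37.
  i=4: a_4=3, p_4 = 3*43 + 36 = 165, q_4 = 3*37 + 31 = 142.

1/1, 7/6, 36/31, 43/37, 165/142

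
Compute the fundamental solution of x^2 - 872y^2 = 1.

First expand sqrt(872) as a continued fraction. With x_i = (sqrt(872) + m_i)/d_i and (m_0, d_0) = (0, 1): a_0 = floor(sqrt(872)) = 29, since 29^2 = 841 <= 872 < 900 = 30^2.
Iterate m_{i+1} = d_i*a_i - m_i, d_{i+1} = (872 - m_{i+1}^2)/d_i, a_{i+1} = floor((a_0 + m_{i+1})/d_{i+1}):
  m_1 = 1*29 - 0 = 29, d_1 = (872 - 29^2)/1 = 31/1 = 31, a_1 = floor((29 + 29)/31) = 1.
  m_2 = 31*1 - 29 = 2, d_2 = (872 - 2^2)/31 = 868/31 = 28, a_2 = floor((29 + 2)/28) = 1.
  m_3 = 28*1 - 2 = 26, d_3 = (872 - 26^2)/28 = 196/28 = 7, a_3 = floor((29 + 26)/7) = 7.
  m_4 = 7*7 - 26 = 23, d_4 = (872 - 23^2)/7 = 343/7 = 49, a_4 = floor((29 + 23)/49) = 1.
  m_5 = 49*1 - 23 = 26, d_5 = (872 - 26^2)/49 = 196/49 = 4, a_5 = floor((29 + 26)/4) = 13.
  m_6 = 4*13 - 26 = 26, d_6 = (872 - 26^2)/4 = 196/4 = 49, a_6 = floor((29 + 26)/49) = 1.
  m_7 = 49*1 - 26 = 23, d_7 = (872 - 23^2)/49 = 343/49 = 7, a_7 = floor((29 + 23)/7) = 7.
  m_8 = 7*7 - 23 = 26, d_8 = (872 - 26^2)/7 = 196/7 = 28, a_8 = floor((29 + 26)/28) = 1.
  m_9 = 28*1 - 26 = 2, d_9 = (872 - 2^2)/28 = 868/28 = 31, a_9 = floor((29 + 2)/31) = 1.
  m_10 = 31*1 - 2 = 29, d_10 = (872 - 29^2)/31 = 31/31 = 1, a_10 = floor((29 + 29)/1) = 58.
  m_11 = 1*58 - 29 = 29, d_11 = (872 - 29^2)/1 = 31/1 = 31: (m_11, d_11) = (m_1, d_1) = (29, 31), so from here the quotients repeat a_1, ..., a_10; the period length is 10.
So sqrt(872) = [29; (1, 1, 7, 1, 13, 1, 7, 1, 1, 58)] with period length k = 10.
k is even, so the fundamental solution of x^2 - 872y^2 = 1 is (p_{k-1}, q_{k-1}) = (p_9, q_9); compute convergents through index 9.
Convergents (p_i = a_i*p_{i-1} + p_{i-2}, q_i = a_i*q_{i-1} + q_{i-2} with p_{-2}=0, p_{-1}=1, q_{-2}=1, q_{-1}=0):
  i=0: a_0=29, p_0 = 29*1 + 0 = 29, q_0 = 29*0 + 1 = 1.
  i=1: a_1=1, p_1 = 1*29 + 1 = 30, q_1 = 1*1 + 0 = 1.
  i=2: a_2=1, p_2 = 1*30 + 29 = 59, q_2 = 1*1 + 1 = 2.
  i=3: a_3=7, p_3 = 7*59 + 30 = 443, q_3 = 7*2 + 1 = 15.
  i=4: a_4=1, p_4 = 1*443 + 59 = 502, q_4 = 1*15 + 2 = 17.
  i=5: a_5=13, p_5 = 13*502 + 443 = 6969, q_5 = 13*17 + 15 = 236.
  i=6: a_6=1, p_6 = 1*6969 + 502 = 7471, q_6 = 1*236 + 17 = 253.
  i=7: a_7=7, p_7 = 7*7471 + 6969 = 59266, q_7 = 7*253 + 236 = 2007.
  i=8: a_8=1, p_8 = 1*59266 + 7471 = 66737, q_8 = 1*2007 + 253 = 2260.
  i=9: a_9=1, p_9 = 1*66737 + 59266 = 126003, q_9 = 1*2260 + 2007 = 4267.
Check: 126003^2 - 872*4267^2 = 15876756009 - 15876756008 = 1, so (x, y) = (126003, 4267) solves the equation, and by the theorem it is the least positive solution.

(x, y) = (126003, 4267)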